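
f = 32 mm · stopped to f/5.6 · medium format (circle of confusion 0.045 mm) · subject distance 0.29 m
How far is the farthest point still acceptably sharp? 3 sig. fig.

310 mm

Hyperfocal distance H = f²/(N·c) + f = 32²/(5.6 × 0.045) + 32 = 1024/0.252 + 32 ≈ 4095.5 mm ≈ 4.095 m.
Far limit Df = s·(H − f)/(H − s) = 290 × (4095.5 − 32) / (4095.5 − 290) = 290 × 4063.5 / 3805.5 ≈ 309.66 mm.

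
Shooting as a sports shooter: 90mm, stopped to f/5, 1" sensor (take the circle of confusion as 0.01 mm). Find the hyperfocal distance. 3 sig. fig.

Hyperfocal distance H = f²/(N·c) + f = 90²/(5 × 0.01) + 90 = 8100/0.05 + 90 ≈ 162090.0 mm ≈ 162 m.

162 m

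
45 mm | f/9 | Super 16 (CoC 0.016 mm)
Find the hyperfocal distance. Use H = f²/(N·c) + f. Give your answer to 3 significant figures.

14.1 m

Hyperfocal distance H = f²/(N·c) + f = 45²/(9 × 0.016) + 45 = 2025/0.144 + 45 ≈ 14107.5 mm ≈ 14.1 m.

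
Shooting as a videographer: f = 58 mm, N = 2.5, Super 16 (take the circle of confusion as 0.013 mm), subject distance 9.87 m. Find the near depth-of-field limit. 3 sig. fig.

9.02 m

Hyperfocal distance H = f²/(N·c) + f = 58²/(2.5 × 0.013) + 58 = 3364/0.0325 + 58 ≈ 103565.7 mm ≈ 103.6 m.
Near limit Dn = s·(H − f)/(H + s − 2f) = 9870 × (103565.7 − 58) / (103565.7 + 9870 − 2 × 58) = 9870 × 103507.7 / 113319.7 ≈ 9015.4 mm ≈ 9.02 m.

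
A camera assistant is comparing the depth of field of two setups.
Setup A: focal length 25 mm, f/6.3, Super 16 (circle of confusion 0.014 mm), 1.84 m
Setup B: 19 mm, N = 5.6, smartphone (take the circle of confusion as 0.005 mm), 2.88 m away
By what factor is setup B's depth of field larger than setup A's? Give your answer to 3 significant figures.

1.33

Setup A: H = 25²/(6.3×0.014) + 25 ≈ 7111.2 mm; DoF = Df − Dn = 2473.6 − 1464.8 ≈ 1008.8 mm.
Setup B: H = 19²/(5.6×0.005) + 19 ≈ 12911.9 mm; DoF = Df − Dn = 3701.4 − 2357.0 ≈ 1344.4 mm.
Ratio = 1344.4 / 1008.8 ≈ 1.33.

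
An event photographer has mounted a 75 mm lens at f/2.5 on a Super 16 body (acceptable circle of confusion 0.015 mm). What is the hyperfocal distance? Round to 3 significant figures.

Hyperfocal distance H = f²/(N·c) + f = 75²/(2.5 × 0.015) + 75 = 5625/0.0375 + 75 ≈ 150075.0 mm ≈ 150 m.

150 m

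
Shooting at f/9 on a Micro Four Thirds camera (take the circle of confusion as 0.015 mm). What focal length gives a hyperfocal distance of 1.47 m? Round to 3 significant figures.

From H = f²/(N·c) + f, with f ≪ H: f ≈ √(H·N·c) = √(1470 × 9 × 0.015) = √198.45 ≈ 14.09 mm.
Exact: f² + N·c·f − N·c·H = 0 ⇒ f = (−N·c + √((N·c)² + 4·N·c·H))/2 = (−0.135 + √793.82)/2 ≈ 14.020 mm ≈ 14.0 mm.

14.0 mm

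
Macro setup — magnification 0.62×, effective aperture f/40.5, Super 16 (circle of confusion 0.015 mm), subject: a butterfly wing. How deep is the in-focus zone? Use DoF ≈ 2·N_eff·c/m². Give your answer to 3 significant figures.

3.16 mm

At magnification m, DoF ≈ 2·N_eff·c/m² = 2 × 40.5 × 0.015 / 0.62² = 1.215 / 0.3844 ≈ 3.16 mm.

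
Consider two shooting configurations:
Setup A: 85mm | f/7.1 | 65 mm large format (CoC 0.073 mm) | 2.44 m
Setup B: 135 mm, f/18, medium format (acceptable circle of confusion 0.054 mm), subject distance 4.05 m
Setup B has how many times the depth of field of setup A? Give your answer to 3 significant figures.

2.08

Setup A: H = 85²/(7.1×0.073) + 85 ≈ 14024.8 mm; DoF = Df − Dn = 2936.01 − 2087.36 ≈ 848.65 mm.
Setup B: H = 135²/(18×0.054) + 135 ≈ 18885.0 mm; DoF = Df − Dn = 5118.8 − 3350.4 ≈ 1768.4 mm.
Ratio = 1768.4 / 848.65 ≈ 2.08.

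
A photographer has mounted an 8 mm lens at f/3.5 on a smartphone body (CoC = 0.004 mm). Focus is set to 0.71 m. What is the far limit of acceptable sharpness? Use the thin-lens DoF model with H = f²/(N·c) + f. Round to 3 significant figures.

Hyperfocal distance H = f²/(N·c) + f = 8²/(3.5 × 0.004) + 8 = 64/0.014 + 8 ≈ 4579.4 mm ≈ 4.579 m.
Far limit Df = s·(H − f)/(H − s) = 710 × (4579.4 − 8) / (4579.4 − 710) = 710 × 4571.4 / 3869.4 ≈ 838.81 mm ≈ 0.839 m.

0.839 m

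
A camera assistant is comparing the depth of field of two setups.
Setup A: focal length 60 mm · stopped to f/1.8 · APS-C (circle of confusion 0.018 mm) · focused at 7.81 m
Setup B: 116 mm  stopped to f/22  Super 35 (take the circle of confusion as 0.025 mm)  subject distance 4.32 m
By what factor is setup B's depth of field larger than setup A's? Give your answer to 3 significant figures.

Setup A: H = 60²/(1.8×0.018) + 60 ≈ 111171.1 mm; DoF = Df − Dn = 8395.6 − 7300.8 ≈ 1094.8 mm.
Setup B: H = 116²/(22×0.025) + 116 ≈ 24581.5 mm; DoF = Df − Dn = 5216.3 − 3686.5 ≈ 1529.8 mm.
Ratio = 1529.8 / 1094.8 ≈ 1.40.

1.40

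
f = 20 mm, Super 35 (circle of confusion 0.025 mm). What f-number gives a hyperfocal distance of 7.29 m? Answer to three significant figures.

f/2.20

Rearrange H = f²/(N·c) + f for N: N = f² / ((H − f)·c).
N = 20² / ((7290 − 20) × 0.025) = 400 / 181.8 ≈ 2.20.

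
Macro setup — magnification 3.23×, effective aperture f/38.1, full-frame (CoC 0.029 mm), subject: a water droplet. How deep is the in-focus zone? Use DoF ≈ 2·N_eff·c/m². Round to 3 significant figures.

0.212 mm

At magnification m, DoF ≈ 2·N_eff·c/m² = 2 × 38.1 × 0.029 / 3.23² = 2.21 / 10.43 ≈ 0.212 mm.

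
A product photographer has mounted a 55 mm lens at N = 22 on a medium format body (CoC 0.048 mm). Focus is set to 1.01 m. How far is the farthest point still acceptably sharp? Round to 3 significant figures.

1.52 m

Hyperfocal distance H = f²/(N·c) + f = 55²/(22 × 0.048) + 55 = 3025/1.056 + 55 ≈ 2919.6 mm ≈ 2.920 m.
Far limit Df = s·(H − f)/(H − s) = 1010 × (2919.6 − 55) / (2919.6 − 1010) = 1010 × 2864.6 / 1909.6 ≈ 1515.1 mm ≈ 1.52 m.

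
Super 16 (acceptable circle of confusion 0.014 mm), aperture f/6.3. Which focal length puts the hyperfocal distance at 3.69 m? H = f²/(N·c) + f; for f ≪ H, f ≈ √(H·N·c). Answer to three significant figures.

From H = f²/(N·c) + f, with f ≪ H: f ≈ √(H·N·c) = √(3690 × 6.3 × 0.014) = √325.46 ≈ 18.04 mm.
The +f correction barely moves this — solving exactly, f² + N·c·f − N·c·H = 0 ⇒ f = (−N·c + √((N·c)² + 4·N·c·H))/2 = (−0.0882 + √1301.8)/2 ≈ 17.996 mm, so f ≈ 18.0 mm.

18.0 mm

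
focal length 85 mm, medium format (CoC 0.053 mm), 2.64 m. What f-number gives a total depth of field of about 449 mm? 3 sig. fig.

f/4.50

Write h = H − f = f²/(N·c). The thin-lens limits are Dn = s·h/(h + (s−f)) and Df = s·h/(h − (s−f)), so DoF = Df − Dn = 2·s·(s−f)·h / (h² − (s−f)²).
That is a quadratic in h: DoF·h² − 2·s·(s−f)·h − DoF·(s−f)² = 0 ⇒ h = (s−f)·(s + √(s² + DoF²)) / DoF = 2555 × (2640 + √(2640² + 449²)) / 449 = 2555 × (2640 + 2677.91) / 449 ≈ 30261 mm.
Then N = f²/(c·h) = 85² / (0.053 × 30261) = 7225 / 1603.8 ≈ 4.50.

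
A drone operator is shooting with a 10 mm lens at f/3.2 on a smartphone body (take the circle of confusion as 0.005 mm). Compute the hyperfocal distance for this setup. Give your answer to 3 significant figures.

Hyperfocal distance H = f²/(N·c) + f = 10²/(3.2 × 0.005) + 10 = 100/0.016 + 10 ≈ 6260.0 mm ≈ 6.26 m.

6.26 m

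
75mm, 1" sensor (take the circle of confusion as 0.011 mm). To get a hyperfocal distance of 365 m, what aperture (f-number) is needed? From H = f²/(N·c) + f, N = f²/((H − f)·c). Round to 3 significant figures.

f/1.40

Rearrange H = f²/(N·c) + f for N: N = f² / ((H − f)·c).
N = 75² / ((365000 − 75) × 0.011) = 5625 / 4014 ≈ 1.40.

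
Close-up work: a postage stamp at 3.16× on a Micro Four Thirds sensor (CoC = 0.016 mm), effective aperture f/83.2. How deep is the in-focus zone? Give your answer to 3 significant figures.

0.267 mm

At magnification m, DoF ≈ 2·N_eff·c/m² = 2 × 83.2 × 0.016 / 3.16² = 2.662 / 9.986 ≈ 0.267 mm.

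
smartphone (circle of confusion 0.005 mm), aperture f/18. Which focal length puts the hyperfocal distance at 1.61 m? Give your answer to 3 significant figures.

From H = f²/(N·c) + f, with f ≪ H: f ≈ √(H·N·c) = √(1610 × 18 × 0.005) = √144.90 ≈ 12.04 mm.
The +f correction barely moves this — solving exactly, f² + N·c·f − N·c·H = 0 ⇒ f = (−N·c + √((N·c)² + 4·N·c·H))/2 = (−0.09 + √579.61)/2 ≈ 11.993 mm, so f ≈ 12.0 mm.

12.0 mm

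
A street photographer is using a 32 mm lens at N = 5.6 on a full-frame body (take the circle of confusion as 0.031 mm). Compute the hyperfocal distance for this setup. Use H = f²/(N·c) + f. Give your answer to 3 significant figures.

Hyperfocal distance H = f²/(N·c) + f = 32²/(5.6 × 0.031) + 32 = 1024/0.1736 + 32 ≈ 5930.6 mm ≈ 5.93 m.

5.93 m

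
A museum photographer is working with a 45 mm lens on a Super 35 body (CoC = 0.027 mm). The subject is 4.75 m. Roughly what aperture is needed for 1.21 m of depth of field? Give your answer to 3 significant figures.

f/2.00

Write h = H − f = f²/(N·c). The thin-lens limits are Dn = s·h/(h + (s−f)) and Df = s·h/(h − (s−f)), so DoF = Df − Dn = 2·s·(s−f)·h / (h² − (s−f)²).
That is a quadratic in h: DoF·h² − 2·s·(s−f)·h − DoF·(s−f)² = 0 ⇒ h = (s−f)·(s + √(s² + DoF²)) / DoF = 4705 × (4750 + √(4750² + 1210²)) / 1210 = 4705 × (4750 + 4901.69) / 1210 ≈ 37530 mm.
Then N = f²/(c·h) = 45² / (0.027 × 37530) = 2025 / 1013.3 ≈ 2.00.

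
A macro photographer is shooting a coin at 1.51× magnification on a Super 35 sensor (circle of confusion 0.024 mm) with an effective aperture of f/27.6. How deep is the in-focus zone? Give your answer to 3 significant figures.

0.581 mm

At magnification m, DoF ≈ 2·N_eff·c/m² = 2 × 27.6 × 0.024 / 1.51² = 1.325 / 2.28 ≈ 0.581 mm.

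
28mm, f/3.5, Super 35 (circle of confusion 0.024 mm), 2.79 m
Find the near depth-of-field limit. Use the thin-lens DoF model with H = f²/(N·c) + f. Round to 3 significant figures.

2.15 m

Hyperfocal distance H = f²/(N·c) + f = 28²/(3.5 × 0.024) + 28 = 784/0.084 + 28 ≈ 9361.3 mm ≈ 9.361 m.
Near limit Dn = s·(H − f)/(H + s − 2f) = 2790 × (9361.3 − 28) / (9361.3 + 2790 − 2 × 28) = 2790 × 9333.3 / 12095.3 ≈ 2152.9 mm ≈ 2.15 m.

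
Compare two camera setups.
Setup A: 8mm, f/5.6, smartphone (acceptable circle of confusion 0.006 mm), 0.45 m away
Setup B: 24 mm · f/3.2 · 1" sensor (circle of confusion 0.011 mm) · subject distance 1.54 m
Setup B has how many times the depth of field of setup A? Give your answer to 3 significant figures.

1.30

Setup A: H = 8²/(5.6×0.006) + 8 ≈ 1912.8 mm; DoF = Df − Dn = 585.98 − 365.24 ≈ 220.74 mm.
Setup B: H = 24²/(3.2×0.011) + 24 ≈ 16387.6 mm; DoF = Df − Dn = 1697.24 − 1409.42 ≈ 287.82 mm.
Ratio = 287.82 / 220.74 ≈ 1.30.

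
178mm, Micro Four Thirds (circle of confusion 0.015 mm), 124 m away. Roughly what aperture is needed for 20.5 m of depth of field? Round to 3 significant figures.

f/1.40

Write h = H − f = f²/(N·c). The thin-lens limits are Dn = s·h/(h + (s−f)) and Df = s·h/(h − (s−f)), so DoF = Df − Dn = 2·s·(s−f)·h / (h² − (s−f)²).
That is a quadratic in h: DoF·h² − 2·s·(s−f)·h − DoF·(s−f)² = 0 ⇒ h = (s−f)·(s + √(s² + DoF²)) / DoF = 123822 × (124000 + √(124000² + 20500²)) / 20500 = 123822 × (124000 + 125683) / 20500 ≈ 1508110 mm.
Then N = f²/(c·h) = 178² / (0.015 × 1508110) = 31684 / 22622 ≈ 1.40.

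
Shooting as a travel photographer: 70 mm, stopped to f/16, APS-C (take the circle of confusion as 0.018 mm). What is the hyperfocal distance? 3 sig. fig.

Hyperfocal distance H = f²/(N·c) + f = 70²/(16 × 0.018) + 70 = 4900/0.288 + 70 ≈ 17083.9 mm ≈ 17.1 m.

17.1 m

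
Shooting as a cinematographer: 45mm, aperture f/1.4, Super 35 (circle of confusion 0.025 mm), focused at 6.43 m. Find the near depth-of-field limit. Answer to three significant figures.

Hyperfocal distance H = f²/(N·c) + f = 45²/(1.4 × 0.025) + 45 = 2025/0.035 + 45 ≈ 57902.1 mm ≈ 57.90 m.
Near limit Dn = s·(H − f)/(H + s − 2f) = 6430 × (57902.1 − 45) / (57902.1 + 6430 − 2 × 45) = 6430 × 57857.1 / 64242.1 ≈ 5790.9 mm ≈ 5.79 m.

5.79 m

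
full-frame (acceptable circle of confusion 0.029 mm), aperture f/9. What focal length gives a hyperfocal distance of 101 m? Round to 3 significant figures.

162 mm

From H = f²/(N·c) + f, with f ≪ H: f ≈ √(H·N·c) = √(101000 × 9 × 0.029) = √26361 ≈ 162.4 mm.
The +f correction barely moves this — solving exactly, f² + N·c·f − N·c·H = 0 ⇒ f = (−N·c + √((N·c)² + 4·N·c·H))/2 = (−0.261 + √105444)/2 ≈ 162.23 mm, so f ≈ 162 mm.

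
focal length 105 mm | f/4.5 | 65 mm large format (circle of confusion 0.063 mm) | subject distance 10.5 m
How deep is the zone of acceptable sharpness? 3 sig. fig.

6.05 m

Hyperfocal distance H = f²/(N·c) + f = 105²/(4.5 × 0.063) + 105 = 11025/0.2835 + 105 ≈ 38993.9 mm ≈ 38.99 m.
Near limit Dn = s·(H − f)/(H + s − 2f) = 10500 × (38993.9 − 105) / (38993.9 + 10500 − 2 × 105) = 10500 × 38888.9 / 49283.9 ≈ 8285.3 mm.
Far limit Df = s·(H − f)/(H − s) = 10500 × (38993.9 − 105) / (38993.9 − 10500) = 10500 × 38888.9 / 28493.9 ≈ 14330.6 mm.
Depth of field = Df − Dn = 14330.6 − 8285.3 ≈ 6045.3 mm ≈ 6.05 m.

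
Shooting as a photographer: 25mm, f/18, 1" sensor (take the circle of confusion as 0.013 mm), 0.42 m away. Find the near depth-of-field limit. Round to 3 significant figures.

Hyperfocal distance H = f²/(N·c) + f = 25²/(18 × 0.013) + 25 = 625/0.234 + 25 ≈ 2695.9 mm ≈ 2.696 m.
Near limit Dn = s·(H − f)/(H + s − 2f) = 420 × (2695.9 − 25) / (2695.9 + 420 − 2 × 25) = 420 × 2670.9 / 3065.9 ≈ 365.89 mm.

366 mm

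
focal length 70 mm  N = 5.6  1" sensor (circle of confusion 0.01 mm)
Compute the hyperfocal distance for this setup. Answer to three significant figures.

87.6 m

Hyperfocal distance H = f²/(N·c) + f = 70²/(5.6 × 0.01) + 70 = 4900/0.056 + 70 ≈ 87570.0 mm ≈ 87.6 m.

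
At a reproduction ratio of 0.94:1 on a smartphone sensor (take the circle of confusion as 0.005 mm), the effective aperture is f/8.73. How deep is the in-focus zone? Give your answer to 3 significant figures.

At magnification m, DoF ≈ 2·N_eff·c/m² = 2 × 8.73 × 0.005 / 0.94² = 0.0873 / 0.8836 ≈ 0.0988 mm.

0.0988 mm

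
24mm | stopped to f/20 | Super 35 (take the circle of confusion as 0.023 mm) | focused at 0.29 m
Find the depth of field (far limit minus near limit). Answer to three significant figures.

129 mm

Hyperfocal distance H = f²/(N·c) + f = 24²/(20 × 0.023) + 24 = 576/0.46 + 24 ≈ 1276.2 mm ≈ 1.276 m.
Near limit Dn = s·(H − f)/(H + s − 2f) = 290 × (1276.2 − 24) / (1276.2 + 290 − 2 × 24) = 290 × 1252.2 / 1518.2 ≈ 239.19 mm.
Far limit Df = s·(H − f)/(H − s) = 290 × (1276.2 − 24) / (1276.2 − 290) = 290 × 1252.2 / 986.2 ≈ 368.22 mm.
Depth of field = Df − Dn = 368.22 − 239.19 ≈ 129.03 mm.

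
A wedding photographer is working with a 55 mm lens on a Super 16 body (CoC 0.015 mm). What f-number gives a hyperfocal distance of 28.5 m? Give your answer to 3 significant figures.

Rearrange H = f²/(N·c) + f for N: N = f² / ((H − f)·c).
N = 55² / ((28500 − 55) × 0.015) = 3025 / 426.7 ≈ 7.09.

f/7.09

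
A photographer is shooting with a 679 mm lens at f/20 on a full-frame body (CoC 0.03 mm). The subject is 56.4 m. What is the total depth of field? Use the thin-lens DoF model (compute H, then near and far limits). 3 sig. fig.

8.22 m

Hyperfocal distance H = f²/(N·c) + f = 679²/(20 × 0.03) + 679 = 461041/0.6 + 679 ≈ 769080.7 mm ≈ 769.1 m.
Near limit Dn = s·(H − f)/(H + s − 2f) = 56400 × (769080.7 − 679) / (769080.7 + 56400 − 2 × 679) = 56400 × 768401.7 / 824122.7 ≈ 52586.7 mm.
Far limit Df = s·(H − f)/(H − s) = 56400 × (769080.7 − 679) / (769080.7 − 56400) = 56400 × 768401.7 / 712680.7 ≈ 60809.6 mm.
Depth of field = Df − Dn = 60809.6 − 52586.7 ≈ 8222.9 mm ≈ 8.22 m.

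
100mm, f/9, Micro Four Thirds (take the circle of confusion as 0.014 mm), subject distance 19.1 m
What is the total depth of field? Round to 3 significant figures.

9.70 m

Hyperfocal distance H = f²/(N·c) + f = 100²/(9 × 0.014) + 100 = 10000/0.126 + 100 ≈ 79465.1 mm ≈ 79.47 m.
Near limit Dn = s·(H − f)/(H + s − 2f) = 19100 × (79465.1 − 100) / (79465.1 + 19100 − 2 × 100) = 19100 × 79365.1 / 98365.1 ≈ 15410.7 mm.
Far limit Df = s·(H − f)/(H − s) = 19100 × (79465.1 − 100) / (79465.1 − 19100) = 19100 × 79365.1 / 60365.1 ≈ 25111.8 mm.
Depth of field = Df − Dn = 25111.8 − 15410.7 ≈ 9701.1 mm ≈ 9.70 m.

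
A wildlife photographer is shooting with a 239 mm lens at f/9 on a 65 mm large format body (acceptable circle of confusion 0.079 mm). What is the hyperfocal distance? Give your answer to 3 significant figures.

80.6 m

Hyperfocal distance H = f²/(N·c) + f = 239²/(9 × 0.079) + 239 = 57121/0.711 + 239 ≈ 80578.0 mm ≈ 80.6 m.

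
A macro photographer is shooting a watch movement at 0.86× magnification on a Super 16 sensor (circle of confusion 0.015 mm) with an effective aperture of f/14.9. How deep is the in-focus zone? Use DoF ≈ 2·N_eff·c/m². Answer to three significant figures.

At magnification m, DoF ≈ 2·N_eff·c/m² = 2 × 14.9 × 0.015 / 0.86² = 0.447 / 0.7396 ≈ 0.604 mm.

0.604 mm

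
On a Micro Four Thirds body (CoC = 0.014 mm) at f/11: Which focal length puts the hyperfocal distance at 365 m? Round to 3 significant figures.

From H = f²/(N·c) + f, with f ≪ H: f ≈ √(H·N·c) = √(365000 × 11 × 0.014) = √56210 ≈ 237.1 mm.
The +f correction barely moves this — solving exactly, f² + N·c·f − N·c·H = 0 ⇒ f = (−N·c + √((N·c)² + 4·N·c·H))/2 = (−0.154 + √224840)/2 ≈ 237.01 mm, so f ≈ 237 mm.

237 mm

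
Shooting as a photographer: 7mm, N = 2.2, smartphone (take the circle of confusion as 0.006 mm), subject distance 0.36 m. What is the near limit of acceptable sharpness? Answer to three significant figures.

329 mm

Hyperfocal distance H = f²/(N·c) + f = 7²/(2.2 × 0.006) + 7 = 49/0.0132 + 7 ≈ 3719.1 mm ≈ 3.719 m.
Near limit Dn = s·(H − f)/(H + s − 2f) = 360 × (3719.1 − 7) / (3719.1 + 360 − 2 × 7) = 360 × 3712.1 / 4065.1 ≈ 328.74 mm.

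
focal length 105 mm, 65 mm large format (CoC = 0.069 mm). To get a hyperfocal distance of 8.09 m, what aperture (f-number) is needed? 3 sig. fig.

Rearrange H = f²/(N·c) + f for N: N = f² / ((H − f)·c).
N = 105² / ((8090 − 105) × 0.069) = 11025 / 551.0 ≈ 20.

f/20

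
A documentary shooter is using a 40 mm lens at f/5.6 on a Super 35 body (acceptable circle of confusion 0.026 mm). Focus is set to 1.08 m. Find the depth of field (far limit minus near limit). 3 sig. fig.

206 mm

Hyperfocal distance H = f²/(N·c) + f = 40²/(5.6 × 0.026) + 40 = 1600/0.1456 + 40 ≈ 11029.0 mm ≈ 11.03 m.
Near limit Dn = s·(H − f)/(H + s − 2f) = 1080 × (11029.0 − 40) / (11029.0 + 1080 − 2 × 40) = 1080 × 10989.0 / 12029.0 ≈ 986.63 mm.
Far limit Df = s·(H − f)/(H − s) = 1080 × (11029.0 − 40) / (11029.0 − 1080) = 1080 × 10989.0 / 9949.0 ≈ 1192.90 mm.
Depth of field = Df − Dn = 1192.90 − 986.63 ≈ 206.27 mm.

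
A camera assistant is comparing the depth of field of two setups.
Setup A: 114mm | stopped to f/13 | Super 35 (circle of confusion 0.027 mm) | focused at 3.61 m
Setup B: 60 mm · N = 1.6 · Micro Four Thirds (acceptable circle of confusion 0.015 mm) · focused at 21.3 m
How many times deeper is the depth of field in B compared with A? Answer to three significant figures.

8.95

Setup A: H = 114²/(13×0.027) + 114 ≈ 37139.6 mm; DoF = Df − Dn = 3986.40 − 3298.55 ≈ 687.85 mm.
Setup B: H = 60²/(1.6×0.015) + 60 ≈ 150060.0 mm; DoF = Df − Dn = 24813.6 − 18658.0 ≈ 6155.6 mm.
Ratio = 6155.6 / 687.85 ≈ 8.95.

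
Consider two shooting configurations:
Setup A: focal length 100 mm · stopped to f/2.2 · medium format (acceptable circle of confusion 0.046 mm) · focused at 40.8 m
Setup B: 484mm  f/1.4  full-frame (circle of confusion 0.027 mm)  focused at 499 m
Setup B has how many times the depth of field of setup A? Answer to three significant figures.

2.00

Setup A: H = 100²/(2.2×0.046) + 100 ≈ 98914.2 mm; DoF = Df − Dn = 69374 − 28898 ≈ 40476 mm.
Setup B: H = 484²/(1.4×0.027) + 484 ≈ 6197732.7 mm; DoF = Df − Dn = 542652 − 461848 ≈ 80804 mm.
Ratio = 80804 / 40476 ≈ 2.00.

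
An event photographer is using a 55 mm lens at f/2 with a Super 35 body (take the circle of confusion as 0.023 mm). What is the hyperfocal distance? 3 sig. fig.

Hyperfocal distance H = f²/(N·c) + f = 55²/(2 × 0.023) + 55 = 3025/0.046 + 55 ≈ 65815.9 mm ≈ 65.8 m.

65.8 m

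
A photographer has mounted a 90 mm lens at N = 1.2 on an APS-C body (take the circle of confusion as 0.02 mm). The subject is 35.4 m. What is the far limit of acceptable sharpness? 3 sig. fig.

39.5 m

Hyperfocal distance H = f²/(N·c) + f = 90²/(1.2 × 0.02) + 90 = 8100/0.024 + 90 ≈ 337590.0 mm ≈ 337.6 m.
Far limit Df = s·(H − f)/(H − s) = 35400 × (337590.0 − 90) / (337590.0 − 35400) = 35400 × 337500.0 / 302190.0 ≈ 39536 mm ≈ 39.5 m.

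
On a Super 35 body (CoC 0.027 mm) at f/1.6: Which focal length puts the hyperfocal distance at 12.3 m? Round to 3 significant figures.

From H = f²/(N·c) + f, with f ≪ H: f ≈ √(H·N·c) = √(12300 × 1.6 × 0.027) = √531.36 ≈ 23.05 mm.
Exact: f² + N·c·f − N·c·H = 0 ⇒ f = (−N·c + √((N·c)² + 4·N·c·H))/2 = (−0.0432 + √2125.4)/2 ≈ 23.030 mm ≈ 23.0 mm.

23.0 mm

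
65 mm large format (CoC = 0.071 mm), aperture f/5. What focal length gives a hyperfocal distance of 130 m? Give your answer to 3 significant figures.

From H = f²/(N·c) + f, with f ≪ H: f ≈ √(H·N·c) = √(130000 × 5 × 0.071) = √46150 ≈ 214.8 mm.
The +f correction barely moves this — solving exactly, f² + N·c·f − N·c·H = 0 ⇒ f = (−N·c + √((N·c)² + 4·N·c·H))/2 = (−0.355 + √184600)/2 ≈ 214.65 mm, so f ≈ 215 mm.

215 mm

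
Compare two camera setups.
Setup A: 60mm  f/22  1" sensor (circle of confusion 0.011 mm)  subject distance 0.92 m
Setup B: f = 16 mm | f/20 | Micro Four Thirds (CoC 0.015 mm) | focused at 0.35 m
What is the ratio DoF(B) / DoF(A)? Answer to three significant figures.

Setup A: H = 60²/(22×0.011) + 60 ≈ 14936.0 mm; DoF = Df − Dn = 976.45 − 869.72 ≈ 106.73 mm.
Setup B: H = 16²/(20×0.015) + 16 ≈ 869.3 mm; DoF = Df − Dn = 575.10 − 251.54 ≈ 323.56 mm.
Ratio = 323.56 / 106.73 ≈ 3.03.

3.03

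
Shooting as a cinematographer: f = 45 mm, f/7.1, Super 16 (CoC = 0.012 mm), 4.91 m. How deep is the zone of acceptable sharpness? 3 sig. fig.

Hyperfocal distance H = f²/(N·c) + f = 45²/(7.1 × 0.012) + 45 = 2025/0.0852 + 45 ≈ 23812.6 mm ≈ 23.81 m.
Near limit Dn = s·(H − f)/(H + s − 2f) = 4910 × (23812.6 − 45) / (23812.6 + 4910 − 2 × 45) = 4910 × 23767.6 / 28632.6 ≈ 4075.7 mm.
Far limit Df = s·(H − f)/(H − s) = 4910 × (23812.6 − 45) / (23812.6 − 4910) = 4910 × 23767.6 / 18902.6 ≈ 6173.7 mm.
Depth of field = Df − Dn = 6173.7 − 4075.7 ≈ 2098.0 mm ≈ 2.10 m.

2.10 m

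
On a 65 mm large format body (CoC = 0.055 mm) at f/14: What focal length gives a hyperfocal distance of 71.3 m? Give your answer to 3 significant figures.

From H = f²/(N·c) + f, with f ≪ H: f ≈ √(H·N·c) = √(71300 × 14 × 0.055) = √54901 ≈ 234.3 mm.
The +f correction barely moves this — solving exactly, f² + N·c·f − N·c·H = 0 ⇒ f = (−N·c + √((N·c)² + 4·N·c·H))/2 = (−0.77 + √219605)/2 ≈ 233.92 mm, so f ≈ 234 mm.

234 mm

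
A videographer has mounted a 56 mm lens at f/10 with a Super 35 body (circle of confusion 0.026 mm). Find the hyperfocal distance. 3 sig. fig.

12.1 m

Hyperfocal distance H = f²/(N·c) + f = 56²/(10 × 0.026) + 56 = 3136/0.26 + 56 ≈ 12117.5 mm ≈ 12.1 m.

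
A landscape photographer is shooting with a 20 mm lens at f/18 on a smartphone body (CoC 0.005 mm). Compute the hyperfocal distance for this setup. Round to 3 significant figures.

4.46 m

Hyperfocal distance H = f²/(N·c) + f = 20²/(18 × 0.005) + 20 = 400/0.09 + 20 ≈ 4464.4 mm ≈ 4.46 m.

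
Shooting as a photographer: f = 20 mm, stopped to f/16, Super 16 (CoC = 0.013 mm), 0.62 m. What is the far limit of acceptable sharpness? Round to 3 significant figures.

0.901 m

Hyperfocal distance H = f²/(N·c) + f = 20²/(16 × 0.013) + 20 = 400/0.208 + 20 ≈ 1943.1 mm ≈ 1.943 m.
Far limit Df = s·(H − f)/(H − s) = 620 × (1943.1 − 20) / (1943.1 − 620) = 620 × 1923.1 / 1323.1 ≈ 901.16 mm ≈ 0.901 m.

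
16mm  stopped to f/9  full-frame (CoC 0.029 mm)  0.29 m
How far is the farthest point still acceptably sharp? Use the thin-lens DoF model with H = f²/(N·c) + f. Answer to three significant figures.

Hyperfocal distance H = f²/(N·c) + f = 16²/(9 × 0.029) + 16 = 256/0.261 + 16 ≈ 996.8 mm ≈ 0.997 m.
Far limit Df = s·(H − f)/(H − s) = 290 × (996.8 − 16) / (996.8 − 290) = 290 × 980.8 / 706.8 ≈ 402.42 mm.

402 mm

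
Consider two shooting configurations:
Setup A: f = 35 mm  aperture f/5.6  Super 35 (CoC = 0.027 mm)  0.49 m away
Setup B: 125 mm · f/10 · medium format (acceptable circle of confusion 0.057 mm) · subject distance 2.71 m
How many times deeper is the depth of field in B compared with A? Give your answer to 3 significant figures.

Setup A: H = 35²/(5.6×0.027) + 35 ≈ 8136.9 mm; DoF = Df − Dn = 519.156 − 463.945 ≈ 55.211 mm.
Setup B: H = 125²/(10×0.057) + 125 ≈ 27537.3 mm; DoF = Df − Dn = 2992.16 − 2476.47 ≈ 515.69 mm.
Ratio = 515.69 / 55.211 ≈ 9.34.

9.34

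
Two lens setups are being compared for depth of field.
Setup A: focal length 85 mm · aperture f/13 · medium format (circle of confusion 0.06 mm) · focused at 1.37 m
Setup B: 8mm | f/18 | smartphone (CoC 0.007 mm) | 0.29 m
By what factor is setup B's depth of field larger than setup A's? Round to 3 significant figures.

1.20

Setup A: H = 85²/(13×0.06) + 85 ≈ 9347.8 mm; DoF = Df − Dn = 1590.67 − 1203.10 ≈ 387.57 mm.
Setup B: H = 8²/(18×0.007) + 8 ≈ 515.9 mm; DoF = Df − Dn = 651.96 − 186.47 ≈ 465.49 mm.
Ratio = 465.49 / 387.57 ≈ 1.20.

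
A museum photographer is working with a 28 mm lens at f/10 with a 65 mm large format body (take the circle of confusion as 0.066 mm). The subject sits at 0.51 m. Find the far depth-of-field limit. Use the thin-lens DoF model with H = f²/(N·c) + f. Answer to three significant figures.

Hyperfocal distance H = f²/(N·c) + f = 28²/(10 × 0.066) + 28 = 784/0.66 + 28 ≈ 1215.9 mm ≈ 1.216 m.
Far limit Df = s·(H − f)/(H − s) = 510 × (1215.9 − 28) / (1215.9 − 510) = 510 × 1187.9 / 705.9 ≈ 858.25 mm ≈ 0.858 m.

0.858 m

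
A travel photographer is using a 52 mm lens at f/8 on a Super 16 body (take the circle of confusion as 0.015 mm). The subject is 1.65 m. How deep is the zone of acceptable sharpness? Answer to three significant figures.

235 mm

Hyperfocal distance H = f²/(N·c) + f = 52²/(8 × 0.015) + 52 = 2704/0.12 + 52 ≈ 22585.3 mm ≈ 22.59 m.
Near limit Dn = s·(H − f)/(H + s − 2f) = 1650 × (22585.3 − 52) / (22585.3 + 1650 − 2 × 52) = 1650 × 22533.3 / 24131.3 ≈ 1540.74 mm.
Far limit Df = s·(H − f)/(H − s) = 1650 × (22585.3 − 52) / (22585.3 − 1650) = 1650 × 22533.3 / 20935.3 ≈ 1775.94 mm.
Depth of field = Df − Dn = 1775.94 − 1540.74 ≈ 235.20 mm.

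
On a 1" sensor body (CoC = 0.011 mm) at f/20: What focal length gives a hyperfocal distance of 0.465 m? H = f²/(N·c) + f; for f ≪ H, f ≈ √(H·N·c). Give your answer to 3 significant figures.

From H = f²/(N·c) + f, with f ≪ H: f ≈ √(H·N·c) = √(465 × 20 × 0.011) = √102.30 ≈ 10.11 mm.
Exact: f² + N·c·f − N·c·H = 0 ⇒ f = (−N·c + √((N·c)² + 4·N·c·H))/2 = (−0.22 + √409.25)/2 ≈ 10.005 mm ≈ 10.0 mm.

10.0 mm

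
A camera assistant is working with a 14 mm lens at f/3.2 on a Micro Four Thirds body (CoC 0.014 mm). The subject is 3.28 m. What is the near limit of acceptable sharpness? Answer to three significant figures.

Hyperfocal distance H = f²/(N·c) + f = 14²/(3.2 × 0.014) + 14 = 196/0.0448 + 14 ≈ 4389.0 mm ≈ 4.389 m.
Near limit Dn = s·(H − f)/(H + s − 2f) = 3280 × (4389.0 − 14) / (4389.0 + 3280 − 2 × 14) = 3280 × 4375.0 / 7641.0 ≈ 1878.0 mm ≈ 1.88 m.

1.88 m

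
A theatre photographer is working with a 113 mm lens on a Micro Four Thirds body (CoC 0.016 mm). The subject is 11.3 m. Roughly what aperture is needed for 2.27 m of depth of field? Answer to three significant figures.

Write h = H − f = f²/(N·c). The thin-lens limits are Dn = s·h/(h + (s−f)) and Df = s·h/(h − (s−f)), so DoF = Df − Dn = 2·s·(s−f)·h / (h² − (s−f)²).
That is a quadratic in h: DoF·h² − 2·s·(s−f)·h − DoF·(s−f)² = 0 ⇒ h = (s−f)·(s + √(s² + DoF²)) / DoF = 11187 × (11300 + √(11300² + 2270²)) / 2270 = 11187 × (11300 + 11525.7) / 2270 ≈ 112490 mm.
Then N = f²/(c·h) = 113² / (0.016 × 112490) = 12769 / 1799.8 ≈ 7.09.

f/7.09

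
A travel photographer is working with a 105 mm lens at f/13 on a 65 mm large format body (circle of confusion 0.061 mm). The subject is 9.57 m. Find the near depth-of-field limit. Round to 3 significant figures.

5.69 m

Hyperfocal distance H = f²/(N·c) + f = 105²/(13 × 0.061) + 105 = 11025/0.793 + 105 ≈ 14007.9 mm ≈ 14.01 m.
Near limit Dn = s·(H − f)/(H + s − 2f) = 9570 × (14007.9 − 105) / (14007.9 + 9570 − 2 × 105) = 9570 × 13902.9 / 23367.9 ≈ 5693.7 mm ≈ 5.69 m.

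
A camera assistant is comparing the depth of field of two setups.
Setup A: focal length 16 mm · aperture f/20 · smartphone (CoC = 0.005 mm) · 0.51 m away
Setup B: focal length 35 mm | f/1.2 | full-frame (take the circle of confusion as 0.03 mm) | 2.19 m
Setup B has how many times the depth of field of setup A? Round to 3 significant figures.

1.36

Setup A: H = 16²/(20×0.005) + 16 ≈ 2576.0 mm; DoF = Df − Dn = 631.95 − 427.50 ≈ 204.45 mm.
Setup B: H = 35²/(1.2×0.03) + 35 ≈ 34062.8 mm; DoF = Df − Dn = 2338.07 − 2059.57 ≈ 278.50 mm.
Ratio = 278.50 / 204.45 ≈ 1.36.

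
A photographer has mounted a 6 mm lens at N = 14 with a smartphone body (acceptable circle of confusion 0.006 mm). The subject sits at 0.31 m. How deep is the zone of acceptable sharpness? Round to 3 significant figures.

0.885 m

Hyperfocal distance H = f²/(N·c) + f = 6²/(14 × 0.006) + 6 = 36/0.084 + 6 ≈ 434.6 mm ≈ 0.435 m.
Near limit Dn = s·(H − f)/(H + s − 2f) = 310 × (434.6 − 6) / (434.6 + 310 − 2 × 6) = 310 × 428.6 / 732.6 ≈ 181.36 mm.
Far limit Df = s·(H − f)/(H − s) = 310 × (434.6 − 6) / (434.6 − 310) = 310 × 428.6 / 124.6 ≈ 1066.51 mm.
Depth of field = Df − Dn = 1066.51 − 181.36 ≈ 885.15 mm ≈ 0.885 m.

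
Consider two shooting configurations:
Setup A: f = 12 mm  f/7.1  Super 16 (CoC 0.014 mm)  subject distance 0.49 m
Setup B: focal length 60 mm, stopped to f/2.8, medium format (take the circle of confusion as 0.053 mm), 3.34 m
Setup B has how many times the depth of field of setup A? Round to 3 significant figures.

2.54

Setup A: H = 12²/(7.1×0.014) + 12 ≈ 1460.7 mm; DoF = Df − Dn = 731.29 − 368.43 ≈ 362.86 mm.
Setup B: H = 60²/(2.8×0.053) + 60 ≈ 24318.8 mm; DoF = Df − Dn = 3862.20 − 2942.19 ≈ 920.01 mm.
Ratio = 920.01 / 362.86 ≈ 2.54.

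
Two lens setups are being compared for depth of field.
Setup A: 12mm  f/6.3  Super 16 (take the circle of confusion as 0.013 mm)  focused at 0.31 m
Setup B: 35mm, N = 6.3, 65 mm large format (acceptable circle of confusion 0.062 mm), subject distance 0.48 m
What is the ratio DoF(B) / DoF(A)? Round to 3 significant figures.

Setup A: H = 12²/(6.3×0.013) + 12 ≈ 1770.2 mm; DoF = Df − Dn = 373.26 − 265.07 ≈ 108.19 mm.
Setup B: H = 35²/(6.3×0.062) + 35 ≈ 3171.2 mm; DoF = Df − Dn = 559.37 − 420.36 ≈ 139.01 mm.
Ratio = 139.01 / 108.19 ≈ 1.28.

1.28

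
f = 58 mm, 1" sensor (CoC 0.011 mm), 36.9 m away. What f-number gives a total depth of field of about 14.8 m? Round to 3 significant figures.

f/1.60

Write h = H − f = f²/(N·c). The thin-lens limits are Dn = s·h/(h + (s−f)) and Df = s·h/(h − (s−f)), so DoF = Df − Dn = 2·s·(s−f)·h / (h² − (s−f)²).
That is a quadratic in h: DoF·h² − 2·s·(s−f)·h − DoF·(s−f)² = 0 ⇒ h = (s−f)·(s + √(s² + DoF²)) / DoF = 36842 × (36900 + √(36900² + 14800²)) / 14800 = 36842 × (36900 + 39757.4) / 14800 ≈ 190825 mm.
Then N = f²/(c·h) = 58² / (0.011 × 190825) = 3364 / 2099.1 ≈ 1.60.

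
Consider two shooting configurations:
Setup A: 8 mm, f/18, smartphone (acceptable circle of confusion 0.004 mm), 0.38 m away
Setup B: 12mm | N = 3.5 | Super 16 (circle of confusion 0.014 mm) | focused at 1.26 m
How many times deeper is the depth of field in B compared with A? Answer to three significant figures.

Setup A: H = 8²/(18×0.004) + 8 ≈ 896.9 mm; DoF = Df − Dn = 653.48 − 267.89 ≈ 385.59 mm.
Setup B: H = 12²/(3.5×0.014) + 12 ≈ 2950.8 mm; DoF = Df − Dn = 2190.0 − 884.4 ≈ 1305.6 mm.
Ratio = 1305.6 / 385.59 ≈ 3.39.

3.39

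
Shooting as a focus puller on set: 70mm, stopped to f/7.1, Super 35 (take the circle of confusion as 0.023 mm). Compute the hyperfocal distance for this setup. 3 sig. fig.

30.1 m

Hyperfocal distance H = f²/(N·c) + f = 70²/(7.1 × 0.023) + 70 = 4900/0.1633 + 70 ≈ 30076.1 mm ≈ 30.1 m.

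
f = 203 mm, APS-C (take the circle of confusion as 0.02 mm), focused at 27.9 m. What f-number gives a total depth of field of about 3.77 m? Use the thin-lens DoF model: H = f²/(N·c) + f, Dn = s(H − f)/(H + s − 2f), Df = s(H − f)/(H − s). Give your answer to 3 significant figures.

f/5

Write h = H − f = f²/(N·c). The thin-lens limits are Dn = s·h/(h + (s−f)) and Df = s·h/(h − (s−f)), so DoF = Df − Dn = 2·s·(s−f)·h / (h² − (s−f)²).
That is a quadratic in h: DoF·h² − 2·s·(s−f)·h − DoF·(s−f)² = 0 ⇒ h = (s−f)·(s + √(s² + DoF²)) / DoF = 27697 × (27900 + √(27900² + 3770²)) / 3770 = 27697 × (27900 + 28153.6) / 3770 ≈ 411808 mm.
Then N = f²/(c·h) = 203² / (0.02 × 411808) = 41209 / 8236.2 ≈ 5.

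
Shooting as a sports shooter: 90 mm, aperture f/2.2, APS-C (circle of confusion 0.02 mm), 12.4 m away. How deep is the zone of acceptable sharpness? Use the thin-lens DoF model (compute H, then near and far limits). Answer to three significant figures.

Hyperfocal distance H = f²/(N·c) + f = 90²/(2.2 × 0.02) + 90 = 8100/0.044 + 90 ≈ 184180.9 mm ≈ 184.2 m.
Near limit Dn = s·(H − f)/(H + s − 2f) = 12400 × (184180.9 − 90) / (184180.9 + 12400 − 2 × 90) = 12400 × 184090.9 / 196400.9 ≈ 11622.8 mm.
Far limit Df = s·(H − f)/(H − s) = 12400 × (184180.9 − 90) / (184180.9 − 12400) = 12400 × 184090.9 / 171780.9 ≈ 13288.6 mm.
Depth of field = Df − Dn = 13288.6 − 11622.8 ≈ 1665.8 mm ≈ 1.67 m.

1.67 m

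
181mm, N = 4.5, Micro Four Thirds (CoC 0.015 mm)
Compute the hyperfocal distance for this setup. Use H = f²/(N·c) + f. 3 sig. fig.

486 m

Hyperfocal distance H = f²/(N·c) + f = 181²/(4.5 × 0.015) + 181 = 32761/0.0675 + 181 ≈ 485529.1 mm ≈ 486 m.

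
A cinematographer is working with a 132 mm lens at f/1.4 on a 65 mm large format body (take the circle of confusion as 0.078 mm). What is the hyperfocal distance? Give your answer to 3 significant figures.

Hyperfocal distance H = f²/(N·c) + f = 132²/(1.4 × 0.078) + 132 = 17424/0.1092 + 132 ≈ 159692.4 mm ≈ 160 m.

160 m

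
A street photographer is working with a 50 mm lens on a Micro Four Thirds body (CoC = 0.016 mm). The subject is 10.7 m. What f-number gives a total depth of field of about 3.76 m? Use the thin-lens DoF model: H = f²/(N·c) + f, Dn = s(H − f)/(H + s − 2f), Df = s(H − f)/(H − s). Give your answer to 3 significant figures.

Write h = H − f = f²/(N·c). The thin-lens limits are Dn = s·h/(h + (s−f)) and Df = s·h/(h − (s−f)), so DoF = Df − Dn = 2·s·(s−f)·h / (h² − (s−f)²).
That is a quadratic in h: DoF·h² − 2·s·(s−f)·h − DoF·(s−f)² = 0 ⇒ h = (s−f)·(s + √(s² + DoF²)) / DoF = 10650 × (10700 + √(10700² + 3760²)) / 3760 = 10650 × (10700 + 11341.4) / 3760 ≈ 62431 mm.
Then N = f²/(c·h) = 50² / (0.016 × 62431) = 2500 / 998.90 ≈ 2.50.

f/2.50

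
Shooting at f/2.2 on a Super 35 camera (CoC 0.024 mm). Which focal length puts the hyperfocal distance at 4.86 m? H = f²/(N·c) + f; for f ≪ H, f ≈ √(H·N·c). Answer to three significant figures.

16.0 mm

From H = f²/(N·c) + f, with f ≪ H: f ≈ √(H·N·c) = √(4860 × 2.2 × 0.024) = √256.61 ≈ 16.02 mm.
The +f correction barely moves this — solving exactly, f² + N·c·f − N·c·H = 0 ⇒ f = (−N·c + √((N·c)² + 4·N·c·H))/2 = (−0.0528 + √1026.4)/2 ≈ 15.993 mm, so f ≈ 16.0 mm.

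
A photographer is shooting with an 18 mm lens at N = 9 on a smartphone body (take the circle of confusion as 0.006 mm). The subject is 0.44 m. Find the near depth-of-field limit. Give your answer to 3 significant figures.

411 mm

Hyperfocal distance H = f²/(N·c) + f = 18²/(9 × 0.006) + 18 = 324/0.054 + 18 ≈ 6018.0 mm ≈ 6.018 m.
Near limit Dn = s·(H − f)/(H + s − 2f) = 440 × (6018.0 − 18) / (6018.0 + 440 − 2 × 18) = 440 × 6000.0 / 6422.0 ≈ 411.09 mm.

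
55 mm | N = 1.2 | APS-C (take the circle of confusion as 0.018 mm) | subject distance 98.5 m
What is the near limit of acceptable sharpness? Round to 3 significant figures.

57.8 m

Hyperfocal distance H = f²/(N·c) + f = 55²/(1.2 × 0.018) + 55 = 3025/0.0216 + 55 ≈ 140101.3 mm ≈ 140.1 m.
Near limit Dn = s·(H − f)/(H + s − 2f) = 98500 × (140101.3 − 55) / (140101.3 + 98500 − 2 × 55) = 98500 × 140046.3 / 238491.3 ≈ 57841 mm ≈ 57.8 m.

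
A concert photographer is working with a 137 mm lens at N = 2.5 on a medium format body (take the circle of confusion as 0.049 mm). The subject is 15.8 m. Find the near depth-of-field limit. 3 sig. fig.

Hyperfocal distance H = f²/(N·c) + f = 137²/(2.5 × 0.049) + 137 = 18769/0.1225 + 137 ≈ 153353.3 mm ≈ 153.4 m.
Near limit Dn = s·(H − f)/(H + s − 2f) = 15800 × (153353.3 − 137) / (153353.3 + 15800 − 2 × 137) = 15800 × 153216.3 / 168879.3 ≈ 14335 mm ≈ 14.3 m.

14.3 m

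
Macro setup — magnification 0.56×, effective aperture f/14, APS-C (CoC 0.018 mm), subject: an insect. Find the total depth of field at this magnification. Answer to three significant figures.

At magnification m, DoF ≈ 2·N_eff·c/m² = 2 × 14 × 0.018 / 0.56² = 0.504 / 0.3136 ≈ 1.61 mm.

1.61 mm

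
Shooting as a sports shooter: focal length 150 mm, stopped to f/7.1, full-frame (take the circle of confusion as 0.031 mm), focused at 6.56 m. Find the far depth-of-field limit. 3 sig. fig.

Hyperfocal distance H = f²/(N·c) + f = 150²/(7.1 × 0.031) + 150 = 22500/0.2201 + 150 ≈ 102376.3 mm ≈ 102.4 m.
Far limit Df = s·(H − f)/(H − s) = 6560 × (102376.3 − 150) / (102376.3 − 6560) = 6560 × 102226.3 / 95816.3 ≈ 6998.9 mm ≈ 7.00 m.

7.00 m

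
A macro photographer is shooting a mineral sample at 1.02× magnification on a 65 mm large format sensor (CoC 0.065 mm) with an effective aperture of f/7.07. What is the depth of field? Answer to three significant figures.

0.883 mm

At magnification m, DoF ≈ 2·N_eff·c/m² = 2 × 7.07 × 0.065 / 1.02² = 0.9191 / 1.04 ≈ 0.883 mm.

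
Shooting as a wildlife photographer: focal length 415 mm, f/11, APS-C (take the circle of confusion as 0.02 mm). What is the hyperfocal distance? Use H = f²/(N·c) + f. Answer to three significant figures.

783 m

Hyperfocal distance H = f²/(N·c) + f = 415²/(11 × 0.02) + 415 = 172225/0.22 + 415 ≈ 783255.9 mm ≈ 783 m.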